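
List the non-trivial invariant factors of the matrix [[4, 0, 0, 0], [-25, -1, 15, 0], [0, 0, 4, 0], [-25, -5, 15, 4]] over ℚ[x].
The Jordan structure of A has elementary divisors (x + 1), (x - 4), (x - 4), (x - 4). Arranging the block sizes at each eigenvalue in decreasing order and taking row products gives the invariant factors.

Invariant factors (smallest first, each dividing the next): x - 4, x - 4, (x - 4)(x + 1).

Check: the last factor (x - 4)(x + 1) is the minimal polynomial, and the product (x - 4)^3(x + 1) is the characteristic polynomial.

x - 4, x - 4, (x - 4)(x + 1)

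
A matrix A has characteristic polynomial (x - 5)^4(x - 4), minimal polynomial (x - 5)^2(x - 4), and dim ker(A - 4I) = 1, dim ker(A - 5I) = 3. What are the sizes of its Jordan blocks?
Jordan blocks: (4, 1), (5, 2), (5, 1), (5, 1)

λ = 4: algebraic multiplicity 1 (exponent in χ_A), largest block size 1 (exponent in m_A), 1 block (geometric multiplicity). This forces block sizes [1].
λ = 5: algebraic multiplicity 4 (exponent in χ_A), largest block size 2 (exponent in m_A), 3 blocks (geometric multiplicity). These force block sizes [2, 1, 1].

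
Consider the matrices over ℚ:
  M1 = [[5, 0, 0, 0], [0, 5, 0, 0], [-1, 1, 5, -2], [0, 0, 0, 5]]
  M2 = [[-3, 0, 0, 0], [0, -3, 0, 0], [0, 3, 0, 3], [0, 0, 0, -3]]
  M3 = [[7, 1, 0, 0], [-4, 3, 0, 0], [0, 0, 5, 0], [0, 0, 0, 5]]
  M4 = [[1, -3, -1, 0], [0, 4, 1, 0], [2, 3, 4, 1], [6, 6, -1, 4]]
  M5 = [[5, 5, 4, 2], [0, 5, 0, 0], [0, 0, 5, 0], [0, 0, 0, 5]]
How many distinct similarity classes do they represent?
Characteristic polynomials: χ_{M1} = (x - 5)^4, χ_{M2} = x(x + 3)^3, χ_{M3} = (x - 5)^4, χ_{M4} = (x - 4)^3(x - 1), χ_{M5} = (x - 5)^4.

{M1, M3, M5}: invariant factors x - 5, x - 5, (x - 5)^2.

{M2}: invariant factors x + 3, x + 3, x(x + 3).

{M4}: invariant factors (x - 4)^3(x - 1).

Matrices are similar if and only if their invariant-factor lists agree; the partition into similarity classes is {M1, M3, M5}, {M2}, {M4}.

3 classes: {M1, M3, M5}, {M2}, {M4}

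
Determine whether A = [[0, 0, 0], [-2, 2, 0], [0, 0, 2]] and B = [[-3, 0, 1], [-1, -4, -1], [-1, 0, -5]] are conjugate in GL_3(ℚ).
No.

trace(A) = 4 but trace(B) = -12. The trace is a similarity invariant, so A and B are not similar.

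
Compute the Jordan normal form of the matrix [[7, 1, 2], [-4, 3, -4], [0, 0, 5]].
The characteristic polynomial is det(xI - A) = (x - 5)^3, so the eigenvalues are 5 (algebraic multiplicity 3).

For λ = 5: rank(A - 5I) = 1, rank((A - 5I)^2) = 0. The eigenspace has dimension 3 - 1 = 2, so there are 2 Jordan blocks; the rank sequence gives block sizes [2, 1].

Assembling the blocks gives the Jordan form J above.

J = [[5, 1, 0], [0, 5, 0], [0, 0, 5]]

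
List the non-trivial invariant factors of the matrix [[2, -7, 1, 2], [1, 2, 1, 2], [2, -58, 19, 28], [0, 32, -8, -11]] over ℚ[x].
The Jordan structure of A has elementary divisors (x - 1), (x - 3)^2, (x - 5). Arranging the block sizes at each eigenvalue in decreasing order and taking row products gives the invariant factors.

Invariant factors (smallest first, each dividing the next): (x - 5)(x - 3)^2(x - 1).

Check: the last factor (x - 5)(x - 3)^2(x - 1) is the minimal polynomial, and the product (x - 5)(x - 3)^2(x - 1) is the characteristic polynomial.

(x - 5)(x - 3)^2(x - 1)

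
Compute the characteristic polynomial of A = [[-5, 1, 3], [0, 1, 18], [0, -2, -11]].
xI - A = [[x + 5, -1, -3], [0, x - 1, -18], [0, 2, x + 11]].

Expanding det(xI - A) along the first row:
det(xI - A) = + (x + 5)·det([[x - 1, -18], [2, x + 11]]) - (-1)·det([[0, -18], [0, x + 11]]) + (-3)·det([[0, x - 1], [0, 2]]).

Evaluating gives χ_A(x) = x^3 + 15x^2 + 75x + 125 = (x + 5)^3.

χ_A(x) = (x + 5)^3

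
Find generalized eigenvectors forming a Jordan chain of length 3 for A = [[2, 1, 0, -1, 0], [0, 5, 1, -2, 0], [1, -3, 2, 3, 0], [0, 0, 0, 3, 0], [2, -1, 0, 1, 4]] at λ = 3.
We seek v_1 ∈ ker((A - 3I)^3) \ ker((A - 3I)^2), then set v_{i+1} = (A - 3I) v_i.

One such chain is v_1 = [[0, 0, 1, 0, 0]]^T, v_2 = [[0, 1, -1, 0, 0]]^T, v_3 = [[1, 1, -2, 0, -1]]^T. Check: (A - 3I) v_3 = [[0, 0, 0, 0, 0]]^T = 0.

v_1 = [[0, 0, 1, 0, 0]]^T, v_2 = [[0, 1, -1, 0, 0]]^T, v_3 = [[1, 1, -2, 0, -1]]^T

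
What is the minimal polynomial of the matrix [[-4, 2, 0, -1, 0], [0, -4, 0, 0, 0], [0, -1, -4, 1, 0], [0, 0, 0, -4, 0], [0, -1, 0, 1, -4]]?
The characteristic polynomial factors as (x + 4)^5. The minimal polynomial is ∏(x - λ)^{k_λ} where k_λ is the size of the largest Jordan block at λ.

For λ = -4: rank(A + 4I) = 2, and the largest Jordan block has size 2 (the smallest k with rank((A + 4I)^k) = rank((A + 4I)^(k+1))).

So m_A(x) = (x + 4)^2.

m_A(x) = (x + 4)^2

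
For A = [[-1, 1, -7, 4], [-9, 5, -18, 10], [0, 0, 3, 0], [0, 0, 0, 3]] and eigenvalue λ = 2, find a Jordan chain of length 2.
We seek v_1 ∈ ker((A - 2I)^2) \ ker(A - 2I), then set v_{i+1} = (A - 2I) v_i.

One such chain is v_1 = [[0, 1, 0, 0]]^T, v_2 = [[1, 3, 0, 0]]^T. Check: (A - 2I) v_2 = [[0, 0, 0, 0]]^T = 0.

v_1 = [[0, 1, 0, 0]]^T, v_2 = [[1, 3, 0, 0]]^T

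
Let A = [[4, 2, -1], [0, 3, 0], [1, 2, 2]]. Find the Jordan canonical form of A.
The characteristic polynomial is det(xI - A) = (x - 3)^3, so the eigenvalues are 3 (algebraic multiplicity 3).

For λ = 3: rank(A - 3I) = 1, rank((A - 3I)^2) = 0. The eigenspace has dimension 3 - 1 = 2, so there are 2 Jordan blocks; the rank sequence gives block sizes [2, 1].

Assembling the blocks gives the Jordan form J above.

J = [[3, 1, 0], [0, 3, 0], [0, 0, 3]]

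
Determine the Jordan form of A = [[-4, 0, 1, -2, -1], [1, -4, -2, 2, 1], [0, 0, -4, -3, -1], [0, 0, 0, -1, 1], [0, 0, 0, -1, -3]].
The characteristic polynomial is det(xI - A) = (x + 2)^2(x + 4)^3, so the eigenvalues are -4 (algebraic multiplicity 3), -2 (algebraic multiplicity 2).

For λ = -4: rank(A + 4I) = 4, rank((A + 4I)^2) = 3, rank((A + 4I)^3) = 2. The eigenspace has dimension 5 - 4 = 1, so there is 1 Jordan block; the rank sequence gives block sizes [3].

For λ = -2: rank(A + 2I) = 4, rank((A + 2I)^2) = 3. The eigenspace has dimension 5 - 4 = 1, so there is 1 Jordan block; the rank sequence gives block sizes [2].

Assembling the blocks gives the Jordan form J above.

J = [[-4, 1, 0, 0, 0], [0, -4, 1, 0, 0], [0, 0, -4, 0, 0], [0, 0, 0, -2, 1], [0, 0, 0, 0, -2]]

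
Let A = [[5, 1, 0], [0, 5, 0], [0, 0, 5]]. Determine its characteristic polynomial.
χ_A(x) = (x - 5)^3

xI - A = [[x - 5, -1, 0], [0, x - 5, 0], [0, 0, x - 5]].

Expanding det(xI - A) along the first row:
det(xI - A) = + (x - 5)·det([[x - 5, 0], [0, x - 5]]) - (-1)·det([[0, 0], [0, x - 5]]) + (0)·det([[0, x - 5], [0, 0]]).

Evaluating gives χ_A(x) = x^3 - 15x^2 + 75x - 125 = (x - 5)^3.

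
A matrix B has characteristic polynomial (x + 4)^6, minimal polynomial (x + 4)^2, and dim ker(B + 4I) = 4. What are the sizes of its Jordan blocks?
λ = -4: algebraic multiplicity 6 (exponent in χ_B), largest block size 2 (exponent in m_B), 4 blocks (geometric multiplicity). These force block sizes [2, 2, 1, 1].

Jordan blocks: (-4, 2), (-4, 2), (-4, 1), (-4, 1)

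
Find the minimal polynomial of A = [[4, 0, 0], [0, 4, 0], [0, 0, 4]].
The characteristic polynomial factors as (x - 4)^3. The minimal polynomial is ∏(x - λ)^{k_λ} where k_λ is the size of the largest Jordan block at λ.

For λ = 4: rank(A - 4I) = 0, and the largest Jordan block has size 1 (the smallest k with rank((A - 4I)^k) = rank((A - 4I)^(k+1))).

So m_A(x) = x - 4.

m_A(x) = x - 4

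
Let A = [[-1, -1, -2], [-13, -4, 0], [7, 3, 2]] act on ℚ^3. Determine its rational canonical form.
R = [[0, 0, 4], [1, 0, 5], [0, 1, -3]]

The invariant factors of A (the non-unit diagonal entries of the Smith normal form of xI - A over ℚ[x]) are (x + 4)(x^2 - x - 1), each dividing the next. The characteristic polynomial is their product, (x + 4)(x^2 - x - 1).

The rational canonical form is the block-diagonal matrix of companion matrices C(f_i):
R = [[0, 0, 4], [1, 0, 5], [0, 1, -3]].

Note the characteristic polynomial does not split into linear factors over ℚ, so A has no Jordan form over ℚ; the rational canonical form exists over any field.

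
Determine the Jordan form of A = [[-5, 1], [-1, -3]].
The characteristic polynomial is det(xI - A) = (x + 4)^2, so the eigenvalues are -4 (algebraic multiplicity 2).

For λ = -4: rank(A + 4I) = 1, rank((A + 4I)^2) = 0. The eigenspace has dimension 2 - 1 = 1, so there is 1 Jordan block; the rank sequence gives block sizes [2].

Assembling the blocks gives the Jordan form J above.

J = [[-4, 1], [0, -4]]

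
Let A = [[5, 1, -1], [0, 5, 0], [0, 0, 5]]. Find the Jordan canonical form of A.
J = [[5, 1, 0], [0, 5, 0], [0, 0, 5]]

The characteristic polynomial is det(xI - A) = (x - 5)^3, so the eigenvalues are 5 (algebraic multiplicity 3).

For λ = 5: rank(A - 5I) = 1, rank((A - 5I)^2) = 0. The eigenspace has dimension 3 - 1 = 2, so there are 2 Jordan blocks; the rank sequence gives block sizes [2, 1].

Assembling the blocks gives the Jordan form J above.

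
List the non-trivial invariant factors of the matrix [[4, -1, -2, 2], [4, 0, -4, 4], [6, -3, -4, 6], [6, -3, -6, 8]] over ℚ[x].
The Jordan structure of A has elementary divisors (x - 2)^2, (x - 2), (x - 2). Arranging the block sizes at each eigenvalue in decreasing order and taking row products gives the invariant factors.

Invariant factors (smallest first, each dividing the next): x - 2, x - 2, (x - 2)^2.

Check: the last factor (x - 2)^2 is the minimal polynomial, and the product (x - 2)^4 is the characteristic polynomial.

x - 2, x - 2, (x - 2)^2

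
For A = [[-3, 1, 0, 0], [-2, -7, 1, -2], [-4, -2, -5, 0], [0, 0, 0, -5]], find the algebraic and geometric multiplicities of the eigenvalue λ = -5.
algebraic multiplicity 4, geometric multiplicity 2

The characteristic polynomial is (x + 5)^4, so the factor x + 5 appears with exponent 4: the algebraic multiplicity is 4.

rank(A + 5I) = 2, so the eigenspace has dimension 4 - 2 = 2: the geometric multiplicity is 2.

Since 2 < 4, A is not diagonalizable.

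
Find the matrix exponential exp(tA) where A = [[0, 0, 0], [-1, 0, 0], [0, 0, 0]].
A has Jordan form J = [[0, 1, 0], [0, 0, 0], [0, 0, 0]] with A = PJP^{-1}, so e^{tA} = P e^{tJ} P^{-1}.

For a Jordan block J_k(λ), e^{tJ_k(λ)} = e^{λt} · (I + tN + t^2 N^2/2! + ... + t^{k-1} N^{k-1}/(k-1)!) where N is the nilpotent superdiagonal part.

Assembling the blocks and conjugating back gives the entries of e^{tA} as shown above.

e^{tA} = [[1, 0, 0], [-t, 1, 0], [0, 0, 1]]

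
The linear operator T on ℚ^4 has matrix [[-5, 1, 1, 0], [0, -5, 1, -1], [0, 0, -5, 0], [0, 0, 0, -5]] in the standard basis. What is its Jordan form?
J = [[-5, 1, 0, 0], [0, -5, 1, 0], [0, 0, -5, 0], [0, 0, 0, -5]]

The characteristic polynomial is det(xI - A) = (x + 5)^4, so the eigenvalues are -5 (algebraic multiplicity 4).

For λ = -5: rank(A + 5I) = 2, rank((A + 5I)^2) = 1, rank((A + 5I)^3) = 0. The eigenspace has dimension 4 - 2 = 2, so there are 2 Jordan blocks; the rank sequence gives block sizes [3, 1].

Assembling the blocks gives the Jordan form J above.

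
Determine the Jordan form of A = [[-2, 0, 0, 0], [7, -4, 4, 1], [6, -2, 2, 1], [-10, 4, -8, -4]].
J = [[-2, 1, 0, 0], [0, -2, 0, 0], [0, 0, -2, 1], [0, 0, 0, -2]]

The characteristic polynomial is det(xI - A) = (x + 2)^4, so the eigenvalues are -2 (algebraic multiplicity 4).

For λ = -2: rank(A + 2I) = 2, rank((A + 2I)^2) = 0. The eigenspace has dimension 4 - 2 = 2, so there are 2 Jordan blocks; the rank sequence gives block sizes [2, 2].

Assembling the blocks gives the Jordan form J above.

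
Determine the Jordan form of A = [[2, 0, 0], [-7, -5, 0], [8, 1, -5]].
J = [[-5, 1, 0], [0, -5, 0], [0, 0, 2]]

The characteristic polynomial is det(xI - A) = (x - 2)(x + 5)^2, so the eigenvalues are -5 (algebraic multiplicity 2), 2 (algebraic multiplicity 1).

For λ = -5: rank(A + 5I) = 2, rank((A + 5I)^2) = 1. The eigenspace has dimension 3 - 2 = 1, so there is 1 Jordan block; the rank sequence gives block sizes [2].

For λ = 2: algebraic multiplicity 1 gives one 1×1 block.

Assembling the blocks gives the Jordan form J above.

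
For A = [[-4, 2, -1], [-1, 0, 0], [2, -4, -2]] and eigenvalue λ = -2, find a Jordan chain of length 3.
We seek v_1 ∈ ker((A + 2I)^3) \ ker((A + 2I)^2), then set v_{i+1} = (A + 2I) v_i.

One such chain is v_1 = [[3, 2, -3]]^T, v_2 = [[1, 1, -2]]^T, v_3 = [[2, 1, -2]]^T. Check: (A + 2I) v_3 = [[0, 0, 0]]^T = 0.

v_1 = [[3, 2, -3]]^T, v_2 = [[1, 1, -2]]^T, v_3 = [[2, 1, -2]]^T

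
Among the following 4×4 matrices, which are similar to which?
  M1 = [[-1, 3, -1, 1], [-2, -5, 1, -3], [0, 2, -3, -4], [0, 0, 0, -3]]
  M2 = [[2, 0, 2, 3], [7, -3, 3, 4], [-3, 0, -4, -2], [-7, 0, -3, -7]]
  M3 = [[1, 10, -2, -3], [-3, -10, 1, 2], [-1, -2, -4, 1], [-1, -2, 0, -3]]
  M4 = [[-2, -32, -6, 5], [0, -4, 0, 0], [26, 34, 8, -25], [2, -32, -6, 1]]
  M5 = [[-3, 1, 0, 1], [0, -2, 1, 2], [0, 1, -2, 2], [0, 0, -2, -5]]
Characteristic polynomials: χ_{M1} = (x + 3)^4, χ_{M2} = (x + 3)^4, χ_{M3} = (x + 4)^4, χ_{M4} = (x - 6)(x - 5)(x + 4)^2, χ_{M5} = (x + 3)^4.

{M1, M2, M5}: invariant factors x + 3, (x + 3)^3.

{M3}: invariant factors (x + 4)^2, (x + 4)^2.

{M4}: invariant factors x + 4, (x - 6)(x - 5)(x + 4).

Matrices are similar if and only if their invariant-factor lists agree; the partition into similarity classes is {M1, M2, M5}, {M3}, {M4}.

3 classes: {M1, M2, M5}, {M3}, {M4}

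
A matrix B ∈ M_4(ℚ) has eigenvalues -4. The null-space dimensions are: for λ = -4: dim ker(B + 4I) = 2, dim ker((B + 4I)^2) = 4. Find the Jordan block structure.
λ = -4: successive nullity increments [2, 2] count blocks of size ≥ k; block sizes are [2, 2].

Jordan blocks: (-4, 2), (-4, 2)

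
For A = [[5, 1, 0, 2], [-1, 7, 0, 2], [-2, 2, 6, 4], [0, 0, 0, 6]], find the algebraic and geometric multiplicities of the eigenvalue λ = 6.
The characteristic polynomial is (x - 6)^4, so the factor x - 6 appears with exponent 4: the algebraic multiplicity is 4.

rank(A - 6I) = 1, so the eigenspace has dimension 4 - 1 = 3: the geometric multiplicity is 3.

Since 3 < 4, A is not diagonalizable.

algebraic multiplicity 4, geometric multiplicity 3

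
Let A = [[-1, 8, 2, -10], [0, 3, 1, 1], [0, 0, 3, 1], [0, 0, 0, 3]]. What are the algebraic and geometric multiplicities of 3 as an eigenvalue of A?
algebraic multiplicity 3, geometric multiplicity 1

The characteristic polynomial is (x - 3)^3(x + 1), so the factor x - 3 appears with exponent 3: the algebraic multiplicity is 3.

rank(A - 3I) = 3, so the eigenspace has dimension 4 - 3 = 1: the geometric multiplicity is 1.

Since 1 < 3, A is not diagonalizable.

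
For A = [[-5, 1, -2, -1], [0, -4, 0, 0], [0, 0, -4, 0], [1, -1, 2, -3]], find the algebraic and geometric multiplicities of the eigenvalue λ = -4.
algebraic multiplicity 4, geometric multiplicity 3

The characteristic polynomial is (x + 4)^4, so the factor x + 4 appears with exponent 4: the algebraic multiplicity is 4.

rank(A + 4I) = 1, so the eigenspace has dimension 4 - 1 = 3: the geometric multiplicity is 3.

Since 3 < 4, A is not diagonalizable.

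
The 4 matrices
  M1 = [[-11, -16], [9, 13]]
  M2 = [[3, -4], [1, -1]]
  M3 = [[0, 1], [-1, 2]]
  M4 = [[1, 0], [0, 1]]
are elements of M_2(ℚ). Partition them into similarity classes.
2 classes: {M1, M2, M3}, {M4}

Characteristic polynomials: χ_{M1} = (x - 1)^2, χ_{M2} = (x - 1)^2, χ_{M3} = (x - 1)^2, χ_{M4} = (x - 1)^2.

{M1, M2, M3}: invariant factors (x - 1)^2.

{M4}: invariant factors x - 1, x - 1.

Matrices are similar if and only if their invariant-factor lists agree; the partition into similarity classes is {M1, M2, M3}, {M4}.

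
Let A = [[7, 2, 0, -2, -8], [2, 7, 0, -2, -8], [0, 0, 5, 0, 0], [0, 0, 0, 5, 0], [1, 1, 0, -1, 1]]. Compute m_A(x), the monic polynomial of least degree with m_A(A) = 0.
m_A(x) = (x - 5)^2

The characteristic polynomial factors as (x - 5)^5. The minimal polynomial is ∏(x - λ)^{k_λ} where k_λ is the size of the largest Jordan block at λ.

For λ = 5: rank(A - 5I) = 1, and the largest Jordan block has size 2 (the smallest k with rank((A - 5I)^k) = rank((A - 5I)^(k+1))).

So m_A(x) = (x - 5)^2.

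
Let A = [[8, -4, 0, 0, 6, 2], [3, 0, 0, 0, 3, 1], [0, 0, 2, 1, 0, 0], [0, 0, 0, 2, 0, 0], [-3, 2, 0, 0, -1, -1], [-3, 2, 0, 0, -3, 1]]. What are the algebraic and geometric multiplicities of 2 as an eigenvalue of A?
The characteristic polynomial is (x - 2)^6, so the factor x - 2 appears with exponent 6: the algebraic multiplicity is 6.

rank(A - 2I) = 2, so the eigenspace has dimension 6 - 2 = 4: the geometric multiplicity is 4.

Since 4 < 6, A is not diagonalizable.

algebraic multiplicity 6, geometric multiplicity 4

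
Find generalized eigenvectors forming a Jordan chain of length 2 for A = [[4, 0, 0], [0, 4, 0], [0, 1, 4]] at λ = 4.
We seek v_1 ∈ ker((A - 4I)^2) \ ker(A - 4I), then set v_{i+1} = (A - 4I) v_i.

One such chain is v_1 = [[1, 1, 0]]^T, v_2 = [[0, 0, 1]]^T. Check: (A - 4I) v_2 = [[0, 0, 0]]^T = 0.

v_1 = [[1, 1, 0]]^T, v_2 = [[0, 0, 1]]^T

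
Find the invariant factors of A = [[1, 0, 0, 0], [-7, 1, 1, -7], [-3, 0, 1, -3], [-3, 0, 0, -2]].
The Jordan structure of A has elementary divisors (x + 2), (x - 1)^2, (x - 1). Arranging the block sizes at each eigenvalue in decreasing order and taking row products gives the invariant factors.

Invariant factors (smallest first, each dividing the next): x - 1, (x - 1)^2(x + 2).

Check: the last factor (x - 1)^2(x + 2) is the minimal polynomial, and the product (x - 1)^3(x + 2) is the characteristic polynomial.

x - 1, (x - 1)^2(x + 2)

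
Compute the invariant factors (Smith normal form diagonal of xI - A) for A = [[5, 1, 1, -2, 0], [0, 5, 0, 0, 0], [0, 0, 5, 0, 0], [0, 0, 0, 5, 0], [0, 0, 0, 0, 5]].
x - 5, x - 5, x - 5, (x - 5)^2

The Jordan structure of A has elementary divisors (x - 5)^2, (x - 5), (x - 5), (x - 5). Arranging the block sizes at each eigenvalue in decreasing order and taking row products gives the invariant factors.

Invariant factors (smallest first, each dividing the next): x - 5, x - 5, x - 5, (x - 5)^2.

Check: the last factor (x - 5)^2 is the minimal polynomial, and the product (x - 5)^5 is the characteristic polynomial.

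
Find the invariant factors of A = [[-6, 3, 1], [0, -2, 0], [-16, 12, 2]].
x + 2, (x + 2)^2

The Jordan structure of A has elementary divisors (x + 2)^2, (x + 2). Arranging the block sizes at each eigenvalue in decreasing order and taking row products gives the invariant factors.

Invariant factors (smallest first, each dividing the next): x + 2, (x + 2)^2.

Check: the last factor (x + 2)^2 is the minimal polynomial, and the product (x + 2)^3 is the characteristic polynomial.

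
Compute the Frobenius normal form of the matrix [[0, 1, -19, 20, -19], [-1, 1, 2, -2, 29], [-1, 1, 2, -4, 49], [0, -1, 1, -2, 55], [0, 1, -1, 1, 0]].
The invariant factors of A (the non-unit diagonal entries of the Smith normal form of xI - A over ℚ[x]) are (x - 6)(x + 3), (x - 6)(x + 3)(x + 5), each dividing the next. The characteristic polynomial is their product, (x - 6)^2(x + 3)^2(x + 5).

The rational canonical form is the block-diagonal matrix of companion matrices C(f_i):
R = [[0, 18, 0, 0, 0], [1, 3, 0, 0, 0], [0, 0, 0, 0, 90], [0, 0, 1, 0, 33], [0, 0, 0, 1, -2]].

R = [[0, 18, 0, 0, 0], [1, 3, 0, 0, 0], [0, 0, 0, 0, 90], [0, 0, 1, 0, 33], [0, 0, 0, 1, -2]]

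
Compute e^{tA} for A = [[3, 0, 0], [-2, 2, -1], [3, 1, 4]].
e^{tA} = [[e^{3*t}, 0, 0], [t*(-t - 4)*e^{3*t}/2, (1 - t)*e^{3*t}, -t*e^{3*t}], [t*(t + 6)*e^{3*t}/2, t*e^{3*t}, (t + 1)*e^{3*t}]]

A has Jordan form J = [[3, 1, 0], [0, 3, 1], [0, 0, 3]] with A = PJP^{-1}, so e^{tA} = P e^{tJ} P^{-1}.

For a Jordan block J_k(λ), e^{tJ_k(λ)} = e^{λt} · (I + tN + t^2 N^2/2! + ... + t^{k-1} N^{k-1}/(k-1)!) where N is the nilpotent superdiagonal part.

Assembling the blocks and conjugating back gives the entries of e^{tA} as shown above.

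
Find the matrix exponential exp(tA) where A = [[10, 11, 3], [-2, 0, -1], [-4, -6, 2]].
A has Jordan form J = [[4, 1, 0], [0, 4, 1], [0, 0, 4]] with A = PJP^{-1}, so e^{tA} = P e^{tJ} P^{-1}.

For a Jordan block J_k(λ), e^{tJ_k(λ)} = e^{λt} · (I + tN + t^2 N^2/2! + ... + t^{k-1} N^{k-1}/(k-1)!) where N is the nilpotent superdiagonal part.

Assembling the blocks and conjugating back gives the entries of e^{tA} as shown above.

e^{tA} = [[(t^2 + 6*t + 1)*e^{4*t}, t*(2*t + 11)*e^{4*t}, t*(t + 6)*e^{4*t}/2], [-2*t*e^{4*t}, (1 - 4*t)*e^{4*t}, -t*e^{4*t}], [2*t*(-t - 2)*e^{4*t}, 2*t*(-2*t - 3)*e^{4*t}, (-t^2 - 2*t + 1)*e^{4*t}]]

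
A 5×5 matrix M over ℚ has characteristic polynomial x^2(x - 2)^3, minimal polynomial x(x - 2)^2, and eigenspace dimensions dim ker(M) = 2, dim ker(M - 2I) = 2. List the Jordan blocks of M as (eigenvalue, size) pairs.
λ = 0: algebraic multiplicity 2 (exponent in χ_M), largest block size 1 (exponent in m_M), 2 blocks (geometric multiplicity). These force block sizes [1, 1].
λ = 2: algebraic multiplicity 3 (exponent in χ_M), largest block size 2 (exponent in m_M), 2 blocks (geometric multiplicity). These force block sizes [2, 1].

Jordan blocks: (0, 1), (0, 1), (2, 2), (2, 1)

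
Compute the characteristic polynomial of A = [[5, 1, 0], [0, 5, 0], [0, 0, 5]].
xI - A = [[x - 5, -1, 0], [0, x - 5, 0], [0, 0, x - 5]].

Expanding det(xI - A) along the first row:
det(xI - A) = + (x - 5)·det([[x - 5, 0], [0, x - 5]]) - (-1)·det([[0, 0], [0, x - 5]]) + (0)·det([[0, x - 5], [0, 0]]).

Evaluating gives χ_A(x) = x^3 - 15x^2 + 75x - 125 = (x - 5)^3.

χ_A(x) = (x - 5)^3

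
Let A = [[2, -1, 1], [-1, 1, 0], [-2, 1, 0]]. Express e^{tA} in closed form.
A has Jordan form J = [[1, 1, 0], [0, 1, 1], [0, 0, 1]] with A = PJP^{-1}, so e^{tA} = P e^{tJ} P^{-1}.

For a Jordan block J_k(λ), e^{tJ_k(λ)} = e^{λt} · (I + tN + t^2 N^2/2! + ... + t^{k-1} N^{k-1}/(k-1)!) where N is the nilpotent superdiagonal part.

Assembling the blocks and conjugating back gives the entries of e^{tA} as shown above.

e^{tA} = [[(t + 1)*e^{t}, -t*e^{t}, t*e^{t}], [t*(-t - 2)*e^{t}/2, (t^2 + 2)*e^{t}/2, -t^2*e^{t}/2], [t*(-t - 4)*e^{t}/2, t*(t + 2)*e^{t}/2, (-t^2/2 - t + 1)*e^{t}]]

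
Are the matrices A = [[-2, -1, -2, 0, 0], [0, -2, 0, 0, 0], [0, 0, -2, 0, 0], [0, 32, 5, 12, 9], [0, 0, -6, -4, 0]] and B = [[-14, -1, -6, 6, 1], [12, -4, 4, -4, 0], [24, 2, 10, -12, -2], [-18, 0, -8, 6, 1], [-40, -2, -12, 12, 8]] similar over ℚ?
Yes.

Two matrices over a field are similar if and only if they have the same invariant factors.

Both A and B have characteristic polynomial (x - 6)^2(x + 2)^3 and minimal polynomial (x - 6)^2(x + 2)^2. Computing further, both have invariant factors x + 2, (x - 6)^2(x + 2)^2. Hence A and B are similar.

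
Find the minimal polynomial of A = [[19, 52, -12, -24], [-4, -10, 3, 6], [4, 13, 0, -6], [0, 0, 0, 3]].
The characteristic polynomial factors as (x - 3)^4. The minimal polynomial is ∏(x - λ)^{k_λ} where k_λ is the size of the largest Jordan block at λ.

For λ = 3: rank(A - 3I) = 1, and the largest Jordan block has size 2 (the smallest k with rank((A - 3I)^k) = rank((A - 3I)^(k+1))).

So m_A(x) = (x - 3)^2.

m_A(x) = (x - 3)^2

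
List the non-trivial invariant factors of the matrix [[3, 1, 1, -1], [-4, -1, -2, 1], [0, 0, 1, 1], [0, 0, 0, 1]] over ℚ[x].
(x - 1)^2, (x - 1)^2

The Jordan structure of A has elementary divisors (x - 1)^2, (x - 1)^2. Arranging the block sizes at each eigenvalue in decreasing order and taking row products gives the invariant factors.

Invariant factors (smallest first, each dividing the next): (x - 1)^2, (x - 1)^2.

Check: the last factor (x - 1)^2 is the minimal polynomial, and the product (x - 1)^4 is the characteristic polynomial.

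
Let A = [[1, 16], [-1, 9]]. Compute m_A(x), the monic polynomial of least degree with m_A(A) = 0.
The characteristic polynomial factors as (x - 5)^2. The minimal polynomial is ∏(x - λ)^{k_λ} where k_λ is the size of the largest Jordan block at λ.

For λ = 5: rank(A - 5I) = 1, and the largest Jordan block has size 2 (the smallest k with rank((A - 5I)^k) = rank((A - 5I)^(k+1))).

So m_A(x) = (x - 5)^2.

m_A(x) = (x - 5)^2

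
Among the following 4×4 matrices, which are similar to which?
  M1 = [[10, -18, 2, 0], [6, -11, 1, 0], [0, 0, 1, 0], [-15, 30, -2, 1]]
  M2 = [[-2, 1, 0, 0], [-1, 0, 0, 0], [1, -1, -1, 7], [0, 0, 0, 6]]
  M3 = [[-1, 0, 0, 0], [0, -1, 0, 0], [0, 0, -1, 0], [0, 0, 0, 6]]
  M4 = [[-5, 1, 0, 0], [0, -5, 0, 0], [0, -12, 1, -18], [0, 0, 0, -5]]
4 classes: {M1}, {M2}, {M3}, {M4}

Characteristic polynomials: χ_{M1} = (x - 1)^3(x + 2), χ_{M2} = (x - 6)(x + 1)^3, χ_{M3} = (x - 6)(x + 1)^3, χ_{M4} = (x - 1)(x + 5)^3.

{M1}: invariant factors x - 1, (x - 1)^2(x + 2).

{M2}: invariant factors x + 1, (x - 6)(x + 1)^2.

{M3}: invariant factors x + 1, x + 1, (x - 6)(x + 1).

{M4}: invariant factors x + 5, (x - 1)(x + 5)^2.

Matrices are similar if and only if their invariant-factor lists agree; the partition into similarity classes is {M1}, {M2}, {M3}, {M4}.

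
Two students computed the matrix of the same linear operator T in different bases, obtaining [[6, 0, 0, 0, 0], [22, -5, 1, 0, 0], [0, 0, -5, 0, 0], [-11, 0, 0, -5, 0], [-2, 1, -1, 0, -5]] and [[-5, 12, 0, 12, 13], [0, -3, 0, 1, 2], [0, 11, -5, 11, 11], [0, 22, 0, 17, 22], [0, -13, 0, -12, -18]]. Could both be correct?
Yes.

Two matrices over a field are similar if and only if they have the same invariant factors.

Both A and B have characteristic polynomial (x - 6)(x + 5)^4 and minimal polynomial (x - 6)(x + 5)^3. Computing further, both have invariant factors x + 5, (x - 6)(x + 5)^3. Hence A and B are similar.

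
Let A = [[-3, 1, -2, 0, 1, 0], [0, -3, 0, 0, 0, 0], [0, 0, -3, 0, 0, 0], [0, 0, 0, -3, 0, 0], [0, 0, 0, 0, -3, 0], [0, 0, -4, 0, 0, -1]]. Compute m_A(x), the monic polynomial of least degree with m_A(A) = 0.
m_A(x) = (x + 1)(x + 3)^2

The characteristic polynomial factors as (x + 1)(x + 3)^5. The minimal polynomial is ∏(x - λ)^{k_λ} where k_λ is the size of the largest Jordan block at λ.

For λ = -3: rank(A + 3I) = 2, and the largest Jordan block has size 2 (the smallest k with rank((A + 3I)^k) = rank((A + 3I)^(k+1))).
For λ = -1: rank(A + I) = 5, and the largest Jordan block has size 1 (the smallest k with rank((A + I)^k) = rank((A + I)^(k+1))).

So m_A(x) = (x + 1)(x + 3)^2.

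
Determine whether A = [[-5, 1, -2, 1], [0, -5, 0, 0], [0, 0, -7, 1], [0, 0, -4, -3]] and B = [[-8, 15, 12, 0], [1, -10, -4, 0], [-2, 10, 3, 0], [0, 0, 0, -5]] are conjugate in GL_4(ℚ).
No.

Both have characteristic polynomial (x + 5)^4 and minimal polynomial (x + 5)^2. But rank(A + 5I) = 2 for A while rank(B + 5I) = 1 for B, so the number of Jordan blocks at λ = -5 differs. A and B are not similar.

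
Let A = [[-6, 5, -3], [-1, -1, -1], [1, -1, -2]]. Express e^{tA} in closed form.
e^{tA} = [[(t^2 - 6*t + 2)*e^{-3*t}/2, t*(5 - t)*e^{-3*t}, t*(t - 6)*e^{-3*t}/2], [-t*e^{-3*t}, (2*t + 1)*e^{-3*t}, -t*e^{-3*t}], [t*(2 - t)*e^{-3*t}/2, t*(t - 1)*e^{-3*t}, (-t^2/2 + t + 1)*e^{-3*t}]]

A has Jordan form J = [[-3, 1, 0], [0, -3, 1], [0, 0, -3]] with A = PJP^{-1}, so e^{tA} = P e^{tJ} P^{-1}.

For a Jordan block J_k(λ), e^{tJ_k(λ)} = e^{λt} · (I + tN + t^2 N^2/2! + ... + t^{k-1} N^{k-1}/(k-1)!) where N is the nilpotent superdiagonal part.

Assembling the blocks and conjugating back gives the entries of e^{tA} as shown above.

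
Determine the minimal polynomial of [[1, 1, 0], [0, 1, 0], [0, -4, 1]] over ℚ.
m_A(x) = (x - 1)^2

The characteristic polynomial factors as (x - 1)^3. The minimal polynomial is ∏(x - λ)^{k_λ} where k_λ is the size of the largest Jordan block at λ.

For λ = 1: rank(A - I) = 1, and the largest Jordan block has size 2 (the smallest k with rank((A - I)^k) = rank((A - I)^(k+1))).

So m_A(x) = (x - 1)^2.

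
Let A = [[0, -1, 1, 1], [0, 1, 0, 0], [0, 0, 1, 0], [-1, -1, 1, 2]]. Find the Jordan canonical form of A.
The characteristic polynomial is det(xI - A) = (x - 1)^4, so the eigenvalues are 1 (algebraic multiplicity 4).

For λ = 1: rank(A - I) = 1, rank((A - I)^2) = 0. The eigenspace has dimension 4 - 1 = 3, so there are 3 Jordan blocks; the rank sequence gives block sizes [2, 1, 1].

Assembling the blocks gives the Jordan form J above.

J = [[1, 1, 0, 0], [0, 1, 0, 0], [0, 0, 1, 0], [0, 0, 0, 1]]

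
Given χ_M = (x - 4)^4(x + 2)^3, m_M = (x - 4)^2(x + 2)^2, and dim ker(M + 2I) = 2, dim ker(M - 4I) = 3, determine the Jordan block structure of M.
Jordan blocks: (-2, 2), (-2, 1), (4, 2), (4, 1), (4, 1)

λ = -2: algebraic multiplicity 3 (exponent in χ_M), largest block size 2 (exponent in m_M), 2 blocks (geometric multiplicity). These force block sizes [2, 1].
λ = 4: algebraic multiplicity 4 (exponent in χ_M), largest block size 2 (exponent in m_M), 3 blocks (geometric multiplicity). These force block sizes [2, 1, 1].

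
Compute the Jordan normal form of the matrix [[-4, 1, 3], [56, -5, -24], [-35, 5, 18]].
The characteristic polynomial is det(xI - A) = (x - 3)^3, so the eigenvalues are 3 (algebraic multiplicity 3).

For λ = 3: rank(A - 3I) = 1, rank((A - 3I)^2) = 0. The eigenspace has dimension 3 - 1 = 2, so there are 2 Jordan blocks; the rank sequence gives block sizes [2, 1].

Assembling the blocks gives the Jordan form J above.

J = [[3, 1, 0], [0, 3, 0], [0, 0, 3]]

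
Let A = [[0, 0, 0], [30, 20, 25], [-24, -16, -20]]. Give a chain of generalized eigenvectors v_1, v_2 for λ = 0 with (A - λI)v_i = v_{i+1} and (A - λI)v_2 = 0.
We seek v_1 ∈ ker(A^2) \ ker(A), then set v_{i+1} = A v_i.

One such chain is v_1 = [[0, -1, 1]]^T, v_2 = [[0, 5, -4]]^T. Check: A v_2 = [[0, 0, 0]]^T = 0.

v_1 = [[0, -1, 1]]^T, v_2 = [[0, 5, -4]]^T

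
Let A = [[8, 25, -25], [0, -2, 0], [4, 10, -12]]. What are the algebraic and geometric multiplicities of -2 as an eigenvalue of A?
algebraic multiplicity 3, geometric multiplicity 2

The characteristic polynomial is (x + 2)^3, so the factor x + 2 appears with exponent 3: the algebraic multiplicity is 3.

rank(A + 2I) = 1, so the eigenspace has dimension 3 - 1 = 2: the geometric multiplicity is 2.

Since 2 < 3, A is not diagonalizable.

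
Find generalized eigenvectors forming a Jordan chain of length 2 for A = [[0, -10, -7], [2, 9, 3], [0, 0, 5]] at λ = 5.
We seek v_1 ∈ ker((A - 5I)^2) \ ker(A - 5I), then set v_{i+1} = (A - 5I) v_i.

One such chain is v_1 = [[-1, 0, 1]]^T, v_2 = [[-2, 1, 0]]^T. Check: (A - 5I) v_2 = [[0, 0, 0]]^T = 0.

v_1 = [[-1, 0, 1]]^T, v_2 = [[-2, 1, 0]]^T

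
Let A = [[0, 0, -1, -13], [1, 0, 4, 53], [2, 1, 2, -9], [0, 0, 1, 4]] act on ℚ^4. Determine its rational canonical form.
The invariant factors of A (the non-unit diagonal entries of the Smith normal form of xI - A over ℚ[x]) are (x^2 - 3x + 3)^2, each dividing the next. The characteristic polynomial is their product, (x^2 - 3x + 3)^2.

The rational canonical form is the block-diagonal matrix of companion matrices C(f_i):
R = [[0, 0, 0, -9], [1, 0, 0, 18], [0, 1, 0, -15], [0, 0, 1, 6]].

Note the characteristic polynomial does not split into linear factors over ℚ, so A has no Jordan form over ℚ; the rational canonical form exists over any field.

R = [[0, 0, 0, -9], [1, 0, 0, 18], [0, 1, 0, -15], [0, 0, 1, 6]]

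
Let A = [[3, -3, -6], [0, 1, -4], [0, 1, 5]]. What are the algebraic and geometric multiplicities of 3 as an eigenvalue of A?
algebraic multiplicity 3, geometric multiplicity 2

The characteristic polynomial is (x - 3)^3, so the factor x - 3 appears with exponent 3: the algebraic multiplicity is 3.

rank(A - 3I) = 1, so the eigenspace has dimension 3 - 1 = 2: the geometric multiplicity is 2.

Since 2 < 3, A is not diagonalizable.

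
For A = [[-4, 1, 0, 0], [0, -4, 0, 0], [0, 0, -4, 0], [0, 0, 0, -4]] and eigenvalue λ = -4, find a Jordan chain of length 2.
We seek v_1 ∈ ker((A + 4I)^2) \ ker(A + 4I), then set v_{i+1} = (A + 4I) v_i.

One such chain is v_1 = [[-1, 1, 0, -2]]^T, v_2 = [[1, 0, 0, 0]]^T. Check: (A + 4I) v_2 = [[0, 0, 0, 0]]^T = 0.

v_1 = [[-1, 1, 0, -2]]^T, v_2 = [[1, 0, 0, 0]]^T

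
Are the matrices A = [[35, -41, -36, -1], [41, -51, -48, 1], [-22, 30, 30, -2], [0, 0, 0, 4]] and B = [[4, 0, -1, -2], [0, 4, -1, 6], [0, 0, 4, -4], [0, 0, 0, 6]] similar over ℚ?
Two matrices over a field are similar if and only if they have the same invariant factors.

Both A and B have characteristic polynomial (x - 6)(x - 4)^3 and minimal polynomial (x - 6)(x - 4)^2. Computing further, both have invariant factors x - 4, (x - 6)(x - 4)^2. Hence A and B are similar.

Yes.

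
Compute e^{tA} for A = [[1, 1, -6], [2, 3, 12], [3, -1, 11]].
A has Jordan form J = [[5, 1, 0], [0, 5, 1], [0, 0, 5]] with A = PJP^{-1}, so e^{tA} = P e^{tJ} P^{-1}.

For a Jordan block J_k(λ), e^{tJ_k(λ)} = e^{λt} · (I + tN + t^2 N^2/2! + ... + t^{k-1} N^{k-1}/(k-1)!) where N is the nilpotent superdiagonal part.

Assembling the blocks and conjugating back gives the entries of e^{tA} as shown above.

e^{tA} = [[(1 - 4*t)*e^{5*t}, t*e^{5*t}, -6*t*e^{5*t}], [2*t*(6*t + 1)*e^{5*t}, (-3*t^2 - 2*t + 1)*e^{5*t}, 6*t*(3*t + 2)*e^{5*t}], [t*(2*t + 3)*e^{5*t}, t*(-t - 2)*e^{5*t}/2, (3*t^2 + 6*t + 1)*e^{5*t}]]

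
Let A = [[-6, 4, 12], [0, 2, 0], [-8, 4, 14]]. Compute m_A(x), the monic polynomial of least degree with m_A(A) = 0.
m_A(x) = (x - 6)(x - 2)

The characteristic polynomial factors as (x - 6)(x - 2)^2. The minimal polynomial is ∏(x - λ)^{k_λ} where k_λ is the size of the largest Jordan block at λ.

For λ = 2: rank(A - 2I) = 1, and the largest Jordan block has size 1 (the smallest k with rank((A - 2I)^k) = rank((A - 2I)^(k+1))).
For λ = 6: rank(A - 6I) = 2, and the largest Jordan block has size 1 (the smallest k with rank((A - 6I)^k) = rank((A - 6I)^(k+1))).

So m_A(x) = (x - 6)(x - 2).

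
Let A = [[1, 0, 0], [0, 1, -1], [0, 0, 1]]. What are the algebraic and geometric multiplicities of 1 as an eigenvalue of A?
algebraic multiplicity 3, geometric multiplicity 2

The characteristic polynomial is (x - 1)^3, so the factor x - 1 appears with exponent 3: the algebraic multiplicity is 3.

rank(A - I) = 1, so the eigenspace has dimension 3 - 1 = 2: the geometric multiplicity is 2.

Since 2 < 3, A is not diagonalizable.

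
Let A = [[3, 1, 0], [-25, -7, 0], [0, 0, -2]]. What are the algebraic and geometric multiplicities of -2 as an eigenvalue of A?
algebraic multiplicity 3, geometric multiplicity 2

The characteristic polynomial is (x + 2)^3, so the factor x + 2 appears with exponent 3: the algebraic multiplicity is 3.

rank(A + 2I) = 1, so the eigenspace has dimension 3 - 1 = 2: the geometric multiplicity is 2.

Since 2 < 3, A is not diagonalizable.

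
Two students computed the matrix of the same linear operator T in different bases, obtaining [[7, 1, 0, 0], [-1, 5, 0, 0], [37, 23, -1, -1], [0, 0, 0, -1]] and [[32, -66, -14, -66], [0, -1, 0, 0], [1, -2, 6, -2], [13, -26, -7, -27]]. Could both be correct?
No.

Both have characteristic polynomial (x - 6)^2(x + 1)^2, but the minimal polynomial of A is (x - 6)^2(x + 1)^2 while the minimal polynomial of B is (x - 6)^2(x + 1). The minimal polynomial is a similarity invariant, so A and B are not similar.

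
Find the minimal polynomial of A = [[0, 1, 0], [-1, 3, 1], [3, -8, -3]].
m_A(x) = x^3

The characteristic polynomial factors as x^3. The minimal polynomial is ∏(x - λ)^{k_λ} where k_λ is the size of the largest Jordan block at λ.

For λ = 0: rank(A) = 2, and the largest Jordan block has size 3 (the smallest k with rank(A^k) = rank(A^(k+1))).

So m_A(x) = x^3.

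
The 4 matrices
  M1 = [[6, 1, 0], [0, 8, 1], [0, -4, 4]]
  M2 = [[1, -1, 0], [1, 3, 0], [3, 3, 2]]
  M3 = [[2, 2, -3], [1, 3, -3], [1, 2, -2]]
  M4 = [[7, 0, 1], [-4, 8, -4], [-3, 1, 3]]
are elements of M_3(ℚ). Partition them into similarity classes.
Characteristic polynomials: χ_{M1} = (x - 6)^3, χ_{M2} = (x - 2)^3, χ_{M3} = (x - 1)^3, χ_{M4} = (x - 6)^3.

{M1, M4}: invariant factors (x - 6)^3.

{M2}: invariant factors x - 2, (x - 2)^2.

{M3}: invariant factors x - 1, (x - 1)^2.

Matrices are similar if and only if their invariant-factor lists agree; the partition into similarity classes is {M1, M4}, {M2}, {M3}.

3 classes: {M1, M4}, {M2}, {M3}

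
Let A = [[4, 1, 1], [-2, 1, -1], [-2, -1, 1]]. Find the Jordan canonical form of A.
J = [[2, 1, 0], [0, 2, 0], [0, 0, 2]]

The characteristic polynomial is det(xI - A) = (x - 2)^3, so the eigenvalues are 2 (algebraic multiplicity 3).

For λ = 2: rank(A - 2I) = 1, rank((A - 2I)^2) = 0. The eigenspace has dimension 3 - 1 = 2, so there are 2 Jordan blocks; the rank sequence gives block sizes [2, 1].

Assembling the blocks gives the Jordan form J above.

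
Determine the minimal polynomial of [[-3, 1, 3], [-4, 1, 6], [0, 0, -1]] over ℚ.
m_A(x) = (x + 1)^2

The characteristic polynomial factors as (x + 1)^3. The minimal polynomial is ∏(x - λ)^{k_λ} where k_λ is the size of the largest Jordan block at λ.

For λ = -1: rank(A + I) = 1, and the largest Jordan block has size 2 (the smallest k with rank((A + I)^k) = rank((A + I)^(k+1))).

So m_A(x) = (x + 1)^2.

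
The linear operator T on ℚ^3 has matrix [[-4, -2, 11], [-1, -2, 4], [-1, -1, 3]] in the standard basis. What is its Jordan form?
The characteristic polynomial is det(xI - A) = (x + 1)^3, so the eigenvalues are -1 (algebraic multiplicity 3).

For λ = -1: rank(A + I) = 2, rank((A + I)^2) = 1, rank((A + I)^3) = 0. The eigenspace has dimension 3 - 2 = 1, so there is 1 Jordan block; the rank sequence gives block sizes [3].

Assembling the blocks gives the Jordan form J above.

J = [[-1, 1, 0], [0, -1, 1], [0, 0, -1]]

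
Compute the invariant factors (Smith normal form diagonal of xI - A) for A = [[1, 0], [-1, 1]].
(x - 1)^2

The Jordan structure of A has elementary divisors (x - 1)^2. Arranging the block sizes at each eigenvalue in decreasing order and taking row products gives the invariant factors.

Invariant factors (smallest first, each dividing the next): (x - 1)^2.

Check: the last factor (x - 1)^2 is the minimal polynomial, and the product (x - 1)^2 is the characteristic polynomial.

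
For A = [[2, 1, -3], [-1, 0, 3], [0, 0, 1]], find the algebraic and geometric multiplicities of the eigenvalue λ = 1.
algebraic multiplicity 3, geometric multiplicity 2

The characteristic polynomial is (x - 1)^3, so the factor x - 1 appears with exponent 3: the algebraic multiplicity is 3.

rank(A - I) = 1, so the eigenspace has dimension 3 - 1 = 2: the geometric multiplicity is 2.

Since 2 < 3, A is not diagonalizable.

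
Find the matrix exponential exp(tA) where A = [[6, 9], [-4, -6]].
e^{tA} = [[6*t + 1, 9*t], [-4*t, 1 - 6*t]]

A has Jordan form J = [[0, 1], [0, 0]] with A = PJP^{-1}, so e^{tA} = P e^{tJ} P^{-1}.

For a Jordan block J_k(λ), e^{tJ_k(λ)} = e^{λt} · (I + tN + t^2 N^2/2! + ... + t^{k-1} N^{k-1}/(k-1)!) where N is the nilpotent superdiagonal part.

Assembling the blocks and conjugating back gives the entries of e^{tA} as shown above.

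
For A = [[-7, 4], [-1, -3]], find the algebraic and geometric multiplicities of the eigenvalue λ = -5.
algebraic multiplicity 2, geometric multiplicity 1

The characteristic polynomial is (x + 5)^2, so the factor x + 5 appears with exponent 2: the algebraic multiplicity is 2.

rank(A + 5I) = 1, so the eigenspace has dimension 2 - 1 = 1: the geometric multiplicity is 1.

Since 1 < 2, A is not diagonalizable.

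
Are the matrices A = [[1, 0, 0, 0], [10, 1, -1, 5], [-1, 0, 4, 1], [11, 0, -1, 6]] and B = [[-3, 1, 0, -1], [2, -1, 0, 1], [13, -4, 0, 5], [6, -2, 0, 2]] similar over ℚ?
No.

trace(A) = 12 but trace(B) = -2. The trace is a similarity invariant, so A and B are not similar.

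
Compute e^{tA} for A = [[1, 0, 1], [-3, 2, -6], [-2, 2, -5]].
e^{tA} = [[2 - e^{-t}, 2*(-t + e^{t} - 1)*e^{-t}, (3*t - 2*e^{t} + 2)*e^{-t}], [-3 + 3*e^{-t}, (6*t - 3*e^{t} + 4)*e^{-t}, 3*(-3*t + e^{t} - 1)*e^{-t}], [-2 + 2*e^{-t}, 2*(2*t - e^{t} + 1)*e^{-t}, (-6*t + 2*e^{t} - 1)*e^{-t}]]

A has Jordan form J = [[-1, 1, 0], [0, -1, 0], [0, 0, 0]] with A = PJP^{-1}, so e^{tA} = P e^{tJ} P^{-1}.

For a Jordan block J_k(λ), e^{tJ_k(λ)} = e^{λt} · (I + tN + t^2 N^2/2! + ... + t^{k-1} N^{k-1}/(k-1)!) where N is the nilpotent superdiagonal part.

Assembling the blocks and conjugating back gives the entries of e^{tA} as shown above.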